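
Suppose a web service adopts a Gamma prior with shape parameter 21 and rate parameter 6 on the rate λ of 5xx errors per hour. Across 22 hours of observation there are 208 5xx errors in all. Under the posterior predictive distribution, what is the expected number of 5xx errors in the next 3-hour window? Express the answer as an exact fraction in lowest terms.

687/28

Total count 208 over total exposure 22 hours.
By Gamma–Poisson conjugacy, the posterior is Gamma(α + Σx, β + Σt) = Gamma(21 + 208, 6 + 22) = Gamma(229, 28).
Predictive mean over a 3-hour window = T·E[λ|data] = 3·229/28 = 687/28.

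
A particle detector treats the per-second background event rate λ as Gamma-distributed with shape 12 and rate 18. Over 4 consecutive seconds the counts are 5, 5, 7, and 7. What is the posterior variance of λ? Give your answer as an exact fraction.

Total count: 5 + 5 + 7 + 7 = 24.
Total exposure: 4 seconds.
By Gamma–Poisson conjugacy, the posterior is Gamma(α + Σx, β + Σt) = Gamma(12 + 24, 18 + 4) = Gamma(36, 22).
Posterior variance = α'/β'² = 36/484 = 9/121.

9/121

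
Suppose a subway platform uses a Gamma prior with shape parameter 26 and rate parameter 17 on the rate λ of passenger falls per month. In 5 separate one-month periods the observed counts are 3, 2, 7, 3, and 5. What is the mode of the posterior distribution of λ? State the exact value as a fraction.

45/22

Total count: 3 + 2 + 7 + 3 + 5 = 20.
Total exposure: 5 months.
Conjugate update: add total count to the shape and total exposure to the rate, giving Gamma(46, 22).
Posterior mode = (α'−1)/β' = 45/22.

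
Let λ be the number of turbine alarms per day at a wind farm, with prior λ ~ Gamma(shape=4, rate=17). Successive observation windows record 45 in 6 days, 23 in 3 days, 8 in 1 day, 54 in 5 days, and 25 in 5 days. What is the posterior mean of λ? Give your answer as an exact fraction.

Total count: 45 + 23 + 8 + 54 + 25 = 155.
Total exposure: 6 + 3 + 1 + 5 + 5 = 20 days.
The Gamma prior is conjugate for the Poisson rate, so λ | data ~ Gamma(4+155, 17+20) = Gamma(159, 37).
Posterior mean = α'/β' = 159/37.

159/37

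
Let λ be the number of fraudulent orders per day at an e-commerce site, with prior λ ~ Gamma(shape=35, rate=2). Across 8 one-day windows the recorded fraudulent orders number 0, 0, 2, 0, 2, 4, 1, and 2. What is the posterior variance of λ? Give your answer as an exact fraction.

23/50

Total count: 0 + 0 + 2 + 0 + 2 + 4 + 1 + 2 = 11.
Total exposure: 8 days.
Conjugate update: add total count to the shape and total exposure to the rate, giving Gamma(46, 10).
Posterior variance = α'/β'² = 46/100 = 23/50.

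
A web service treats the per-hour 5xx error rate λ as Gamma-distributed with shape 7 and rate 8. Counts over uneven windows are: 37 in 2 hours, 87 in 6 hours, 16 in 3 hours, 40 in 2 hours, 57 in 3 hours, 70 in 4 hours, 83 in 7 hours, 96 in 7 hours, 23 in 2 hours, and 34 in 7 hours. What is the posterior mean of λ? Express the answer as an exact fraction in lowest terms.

Total count: 37 + 87 + 16 + 40 + 57 + 70 + 83 + 96 + 23 + 34 = 543.
Total exposure: 2 + 6 + 3 + 2 + 3 + 4 + 7 + 7 + 2 + 7 = 43 hours.
The Gamma prior is conjugate for the Poisson rate, so λ | data ~ Gamma(7+543, 8+43) = Gamma(550, 51).
Posterior mean = α'/β' = 550/51.

550/51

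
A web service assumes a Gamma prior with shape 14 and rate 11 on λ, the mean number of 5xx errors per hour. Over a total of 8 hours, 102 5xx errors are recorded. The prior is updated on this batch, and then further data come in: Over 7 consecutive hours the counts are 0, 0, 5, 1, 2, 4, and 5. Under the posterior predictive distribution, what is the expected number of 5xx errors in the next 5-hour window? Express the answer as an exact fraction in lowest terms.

665/26

Total count 102 over total exposure 8 hours.
After the first batch: Gamma(14 + 102, 11 + 8) = Gamma(116, 19).
Total count: 0 + 0 + 5 + 1 + 2 + 4 + 5 = 17.
Total exposure: 7 hours.
After the second batch: Gamma(116 + 17, 19 + 7) = Gamma(133, 26).
Predictive mean over a 5-hour window = T·E[λ|data] = 5·133/26 = 665/26.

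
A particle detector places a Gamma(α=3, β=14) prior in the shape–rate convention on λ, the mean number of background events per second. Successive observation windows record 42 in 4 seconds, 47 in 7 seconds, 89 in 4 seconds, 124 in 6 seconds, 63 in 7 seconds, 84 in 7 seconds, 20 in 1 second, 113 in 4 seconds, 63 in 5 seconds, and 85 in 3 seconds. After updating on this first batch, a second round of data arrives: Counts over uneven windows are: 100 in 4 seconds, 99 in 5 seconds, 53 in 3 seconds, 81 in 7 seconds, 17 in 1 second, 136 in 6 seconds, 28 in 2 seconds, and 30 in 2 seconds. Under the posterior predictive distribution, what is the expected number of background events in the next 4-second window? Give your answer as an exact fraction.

Total count: 42 + 47 + 89 + 124 + 63 + 84 + 20 + 113 + 63 + 85 = 730.
Total exposure: 4 + 7 + 4 + 6 + 7 + 7 + 1 + 4 + 5 + 3 = 48 seconds.
After the first batch: Gamma(3 + 730, 14 + 48) = Gamma(733, 62).
Total count: 100 + 99 + 53 + 81 + 17 + 136 + 28 + 30 = 544.
Total exposure: 4 + 5 + 3 + 7 + 1 + 6 + 2 + 2 = 30 seconds.
After the second batch: Gamma(733 + 544, 62 + 30) = Gamma(1277, 92).
Predictive mean over a 4-second window = T·E[λ|data] = 4·1277/92 = 1277/23.

1277/23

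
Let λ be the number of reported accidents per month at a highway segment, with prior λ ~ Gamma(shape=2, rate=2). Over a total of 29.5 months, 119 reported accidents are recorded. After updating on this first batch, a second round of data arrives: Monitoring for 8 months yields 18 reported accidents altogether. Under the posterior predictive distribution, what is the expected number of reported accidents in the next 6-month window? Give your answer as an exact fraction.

Total count 119 over total exposure 29.5 months.
After the first batch: Gamma(2 + 119, 2 + 29.5) = Gamma(121, 63/2).
Total count 18 over total exposure 8 months.
After the second batch: Gamma(121 + 18, 63/2 + 8) = Gamma(139, 79/2).
Predictive mean over a 6-month window = T·E[λ|data] = 6·139/(79/2) = 1668/79.

1668/79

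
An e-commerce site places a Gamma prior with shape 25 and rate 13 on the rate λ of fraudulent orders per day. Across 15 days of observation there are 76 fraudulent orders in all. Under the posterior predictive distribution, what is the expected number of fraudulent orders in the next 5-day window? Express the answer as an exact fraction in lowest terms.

505/28

Total count 76 over total exposure 15 days.
By Gamma–Poisson conjugacy, the posterior is Gamma(α + Σx, β + Σt) = Gamma(25 + 76, 13 + 15) = Gamma(101, 28).
Predictive mean over a 5-day window = T·E[λ|data] = 5·101/28 = 505/28.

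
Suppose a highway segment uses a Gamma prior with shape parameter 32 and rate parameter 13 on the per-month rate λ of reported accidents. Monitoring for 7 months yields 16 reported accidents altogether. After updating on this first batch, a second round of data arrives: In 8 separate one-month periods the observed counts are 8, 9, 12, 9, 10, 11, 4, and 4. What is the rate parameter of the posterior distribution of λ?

28

Total count 16 over total exposure 7 months.
After the first batch: Gamma(32 + 16, 13 + 7) = Gamma(48, 20).
Total count: 8 + 9 + 12 + 9 + 10 + 11 + 4 + 4 = 67.
Total exposure: 8 months.
After the second batch: Gamma(48 + 67, 20 + 8) = Gamma(115, 28).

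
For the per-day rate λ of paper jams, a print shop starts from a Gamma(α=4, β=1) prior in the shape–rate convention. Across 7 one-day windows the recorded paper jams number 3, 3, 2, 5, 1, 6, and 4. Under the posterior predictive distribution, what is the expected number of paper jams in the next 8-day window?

28

Total count: 3 + 3 + 2 + 5 + 1 + 6 + 4 = 24.
Total exposure: 7 days.
Conjugate update: add total count to the shape and total exposure to the rate, giving Gamma(28, 8).
Predictive mean over an 8-day window = T·E[λ|data] = 8·28/8 = 28.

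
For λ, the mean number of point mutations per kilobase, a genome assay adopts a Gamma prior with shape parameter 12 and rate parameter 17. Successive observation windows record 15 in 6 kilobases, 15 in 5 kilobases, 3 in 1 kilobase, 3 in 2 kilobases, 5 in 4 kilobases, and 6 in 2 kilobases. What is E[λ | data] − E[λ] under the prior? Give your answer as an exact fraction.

Total count: 15 + 15 + 3 + 3 + 5 + 6 = 47.
Total exposure: 6 + 5 + 1 + 2 + 4 + 2 = 20 kilobases.
Conjugate update: add total count to the shape and total exposure to the rate, giving Gamma(59, 37).
Posterior mean = 59/37 = 59/37; prior mean = 12/17 = 12/17. Difference = 59/37 − 12/17 = 559/629.

559/629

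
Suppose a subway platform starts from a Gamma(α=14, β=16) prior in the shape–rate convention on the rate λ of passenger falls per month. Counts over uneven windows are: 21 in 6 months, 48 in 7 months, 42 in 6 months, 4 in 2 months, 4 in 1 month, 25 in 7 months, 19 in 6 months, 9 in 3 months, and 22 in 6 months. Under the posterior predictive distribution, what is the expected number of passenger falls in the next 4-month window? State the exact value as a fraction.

208/15

Total count: 21 + 48 + 42 + 4 + 4 + 25 + 19 + 9 + 22 = 194.
Total exposure: 6 + 7 + 6 + 2 + 1 + 7 + 6 + 3 + 6 = 44 months.
The Gamma prior is conjugate for the Poisson rate, so λ | data ~ Gamma(14+194, 16+44) = Gamma(208, 60).
Predictive mean over a 4-month window = T·E[λ|data] = 4·208/60 = 208/15.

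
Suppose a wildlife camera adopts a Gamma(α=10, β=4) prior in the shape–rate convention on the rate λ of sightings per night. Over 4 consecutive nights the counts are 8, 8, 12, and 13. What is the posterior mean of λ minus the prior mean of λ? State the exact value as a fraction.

Total count: 8 + 8 + 12 + 13 = 41.
Total exposure: 4 nights.
By Gamma–Poisson conjugacy, the posterior is Gamma(α + Σx, β + Σt) = Gamma(10 + 41, 4 + 4) = Gamma(51, 8).
Posterior mean = 51/8 = 51/8; prior mean = 10/4 = 5/2. Difference = 51/8 − 5/2 = 31/8.

31/8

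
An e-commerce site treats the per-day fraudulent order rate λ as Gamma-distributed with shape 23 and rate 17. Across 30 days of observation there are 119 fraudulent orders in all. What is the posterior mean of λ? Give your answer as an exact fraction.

142/47

Total count 119 over total exposure 30 days.
By Gamma–Poisson conjugacy, the posterior is Gamma(α + Σx, β + Σt) = Gamma(23 + 119, 17 + 30) = Gamma(142, 47).
Posterior mean = α'/β' = 142/47.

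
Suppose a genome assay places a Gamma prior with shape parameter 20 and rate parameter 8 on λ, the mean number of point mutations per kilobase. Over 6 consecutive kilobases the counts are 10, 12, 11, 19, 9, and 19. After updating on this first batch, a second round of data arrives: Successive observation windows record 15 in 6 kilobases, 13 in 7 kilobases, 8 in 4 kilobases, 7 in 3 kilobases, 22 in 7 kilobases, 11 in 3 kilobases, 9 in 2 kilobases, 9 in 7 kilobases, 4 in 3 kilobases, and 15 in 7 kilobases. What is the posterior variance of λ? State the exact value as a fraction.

71/1323

Total count: 10 + 12 + 11 + 19 + 9 + 19 = 80.
Total exposure: 6 kilobases.
After the first batch: Gamma(20 + 80, 8 + 6) = Gamma(100, 14).
Total count: 15 + 13 + 8 + 7 + 22 + 11 + 9 + 9 + 4 + 15 = 113.
Total exposure: 6 + 7 + 4 + 3 + 7 + 3 + 2 + 7 + 3 + 7 = 49 kilobases.
After the second batch: Gamma(100 + 113, 14 + 49) = Gamma(213, 63).
Posterior variance = α'/β'² = 213/3969 = 71/1323.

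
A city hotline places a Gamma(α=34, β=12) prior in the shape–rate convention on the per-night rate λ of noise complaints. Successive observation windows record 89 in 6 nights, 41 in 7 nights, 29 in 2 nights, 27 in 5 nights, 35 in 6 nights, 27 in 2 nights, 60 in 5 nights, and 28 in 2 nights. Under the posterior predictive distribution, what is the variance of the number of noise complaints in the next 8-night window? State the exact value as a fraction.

Total count: 89 + 41 + 29 + 27 + 35 + 27 + 60 + 28 = 336.
Total exposure: 6 + 7 + 2 + 5 + 6 + 2 + 5 + 2 = 35 nights.
Gamma(α, β) with Poisson data over total exposure Σt gives posterior Gamma(α+Σx, β+Σt) = Gamma(370, 47).
The posterior predictive for a window of length T is Negative Binomial with variance T·α'·(β'+T)/β'² = 8·370·55/2209 = 162800/2209.

162800/2209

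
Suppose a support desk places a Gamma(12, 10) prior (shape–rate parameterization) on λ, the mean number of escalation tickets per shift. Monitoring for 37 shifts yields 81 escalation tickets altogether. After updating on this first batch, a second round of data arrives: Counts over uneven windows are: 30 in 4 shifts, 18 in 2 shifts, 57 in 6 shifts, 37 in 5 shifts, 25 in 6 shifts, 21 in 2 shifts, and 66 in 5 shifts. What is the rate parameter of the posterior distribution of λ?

Total count 81 over total exposure 37 shifts.
After the first batch: Gamma(12 + 81, 10 + 37) = Gamma(93, 47).
Total count: 30 + 18 + 57 + 37 + 25 + 21 + 66 = 254.
Total exposure: 4 + 2 + 6 + 5 + 6 + 2 + 5 = 30 shifts.
After the second batch: Gamma(93 + 254, 47 + 30) = Gamma(347, 77).

77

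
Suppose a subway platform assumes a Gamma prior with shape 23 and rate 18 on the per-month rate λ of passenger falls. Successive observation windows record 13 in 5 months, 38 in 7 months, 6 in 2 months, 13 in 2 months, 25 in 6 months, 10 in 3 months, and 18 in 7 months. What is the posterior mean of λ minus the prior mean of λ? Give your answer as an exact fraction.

739/450

Total count: 13 + 38 + 6 + 13 + 25 + 10 + 18 = 123.
Total exposure: 5 + 7 + 2 + 2 + 6 + 3 + 7 = 32 months.
Posterior: α' = 23 + 123 = 146, β' = 18 + 32 = 50.
Posterior mean = 146/50 = 73/25; prior mean = 23/18 = 23/18. Difference = 73/25 − 23/18 = 739/450.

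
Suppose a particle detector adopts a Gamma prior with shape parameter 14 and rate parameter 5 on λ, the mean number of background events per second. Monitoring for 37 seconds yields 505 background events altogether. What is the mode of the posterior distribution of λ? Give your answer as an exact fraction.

37/3

Total count 505 over total exposure 37 seconds.
The Gamma prior is conjugate for the Poisson rate, so λ | data ~ Gamma(14+505, 5+37) = Gamma(519, 42).
Posterior mode = (α'−1)/β' = 518/42 = 37/3.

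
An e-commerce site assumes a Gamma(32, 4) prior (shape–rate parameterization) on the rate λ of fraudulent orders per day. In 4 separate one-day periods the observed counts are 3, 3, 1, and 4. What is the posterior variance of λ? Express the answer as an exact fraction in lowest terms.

43/64

Total count: 3 + 3 + 1 + 4 = 11.
Total exposure: 4 days.
By Gamma–Poisson conjugacy, the posterior is Gamma(α + Σx, β + Σt) = Gamma(32 + 11, 4 + 4) = Gamma(43, 8).
Posterior variance = α'/β'² = 43/64.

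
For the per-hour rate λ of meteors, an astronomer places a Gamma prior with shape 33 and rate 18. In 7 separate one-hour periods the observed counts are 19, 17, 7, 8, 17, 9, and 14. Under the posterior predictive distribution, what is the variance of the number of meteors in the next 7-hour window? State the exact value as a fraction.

27776/625

Total count: 19 + 17 + 7 + 8 + 17 + 9 + 14 = 91.
Total exposure: 7 hours.
By Gamma–Poisson conjugacy, the posterior is Gamma(α + Σx, β + Σt) = Gamma(33 + 91, 18 + 7) = Gamma(124, 25).
The posterior predictive for a window of length T is Negative Binomial with variance T·α'·(β'+T)/β'² = 7·124·32/625 = 27776/625.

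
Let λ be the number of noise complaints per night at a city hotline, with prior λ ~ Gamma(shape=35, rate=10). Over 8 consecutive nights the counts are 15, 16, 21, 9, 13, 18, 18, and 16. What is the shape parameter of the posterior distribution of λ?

Total count: 15 + 16 + 21 + 9 + 13 + 18 + 18 + 16 = 126.
Total exposure: 8 nights.
By Gamma–Poisson conjugacy, the posterior is Gamma(α + Σx, β + Σt) = Gamma(35 + 126, 10 + 8) = Gamma(161, 18).

161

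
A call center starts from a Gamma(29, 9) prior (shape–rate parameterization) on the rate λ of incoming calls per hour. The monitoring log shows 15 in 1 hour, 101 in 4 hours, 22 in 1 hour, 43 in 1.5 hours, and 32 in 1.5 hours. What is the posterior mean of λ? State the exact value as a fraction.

Total count: 15 + 101 + 22 + 43 + 32 = 213.
Total exposure: 1 + 4 + 1 + 1.5 + 1.5 = 9 hours.
Posterior: α' = 29 + 213 = 242, β' = 9 + 9 = 18.
Posterior mean = α'/β' = 242/18 = 121/9.

121/9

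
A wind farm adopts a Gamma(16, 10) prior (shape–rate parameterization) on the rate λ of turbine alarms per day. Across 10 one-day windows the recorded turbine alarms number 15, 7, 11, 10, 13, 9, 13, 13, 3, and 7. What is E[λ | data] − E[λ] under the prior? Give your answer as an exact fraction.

Total count: 15 + 7 + 11 + 10 + 13 + 9 + 13 + 13 + 3 + 7 = 101.
Total exposure: 10 days.
The Gamma prior is conjugate for the Poisson rate, so λ | data ~ Gamma(16+101, 10+10) = Gamma(117, 20).
Posterior mean = 117/20 = 117/20; prior mean = 16/10 = 8/5. Difference = 117/20 − 8/5 = 17/4.

17/4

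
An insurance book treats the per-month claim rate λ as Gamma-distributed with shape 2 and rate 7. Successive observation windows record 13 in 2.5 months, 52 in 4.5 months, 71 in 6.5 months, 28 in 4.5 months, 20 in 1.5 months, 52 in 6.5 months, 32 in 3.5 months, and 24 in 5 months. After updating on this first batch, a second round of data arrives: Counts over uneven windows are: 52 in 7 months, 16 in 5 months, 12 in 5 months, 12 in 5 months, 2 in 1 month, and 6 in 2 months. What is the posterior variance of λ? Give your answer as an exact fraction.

Total count: 13 + 52 + 71 + 28 + 20 + 52 + 32 + 24 = 292.
Total exposure: 2.5 + 4.5 + 6.5 + 4.5 + 1.5 + 6.5 + 3.5 + 5 = 34.5 months.
After the first batch: Gamma(2 + 292, 7 + 34.5) = Gamma(294, 83/2).
Total count: 52 + 16 + 12 + 12 + 2 + 6 = 100.
Total exposure: 7 + 5 + 5 + 5 + 1 + 2 = 25 months.
After the second batch: Gamma(294 + 100, 83/2 + 25) = Gamma(394, 133/2).
Posterior variance = α'/β'² = 394/(17689/4) = 1576/17689.

1576/17689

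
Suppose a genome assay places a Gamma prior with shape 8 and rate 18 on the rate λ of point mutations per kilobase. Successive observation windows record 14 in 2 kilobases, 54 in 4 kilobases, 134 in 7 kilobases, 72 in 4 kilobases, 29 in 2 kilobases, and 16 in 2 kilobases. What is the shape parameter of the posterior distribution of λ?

Total count: 14 + 54 + 134 + 72 + 29 + 16 = 319.
Total exposure: 2 + 4 + 7 + 4 + 2 + 2 = 21 kilobases.
Posterior: α' = 8 + 319 = 327, β' = 18 + 21 = 39.

327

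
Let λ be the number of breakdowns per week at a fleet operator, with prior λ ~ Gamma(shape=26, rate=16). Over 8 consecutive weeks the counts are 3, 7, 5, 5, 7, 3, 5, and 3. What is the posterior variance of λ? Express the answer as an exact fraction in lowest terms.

1/9

Total count: 3 + 7 + 5 + 5 + 7 + 3 + 5 + 3 = 38.
Total exposure: 8 weeks.
Posterior: α' = 26 + 38 = 64, β' = 16 + 8 = 24.
Posterior variance = α'/β'² = 64/576 = 1/9.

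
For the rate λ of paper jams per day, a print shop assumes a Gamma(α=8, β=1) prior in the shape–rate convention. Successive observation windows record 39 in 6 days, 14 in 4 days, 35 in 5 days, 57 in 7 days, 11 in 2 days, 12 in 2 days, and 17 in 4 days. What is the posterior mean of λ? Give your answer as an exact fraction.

193/31

Total count: 39 + 14 + 35 + 57 + 11 + 12 + 17 = 185.
Total exposure: 6 + 4 + 5 + 7 + 2 + 2 + 4 = 30 days.
Gamma(α, β) with Poisson data over total exposure Σt gives posterior Gamma(α+Σx, β+Σt) = Gamma(193, 31).
Posterior mean = α'/β' = 193/31.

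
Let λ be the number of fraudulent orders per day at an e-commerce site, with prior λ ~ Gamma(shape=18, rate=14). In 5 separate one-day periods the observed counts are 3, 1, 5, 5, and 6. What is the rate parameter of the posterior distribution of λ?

Total count: 3 + 1 + 5 + 5 + 6 = 20.
Total exposure: 5 days.
By Gamma–Poisson conjugacy, the posterior is Gamma(α + Σx, β + Σt) = Gamma(18 + 20, 14 + 5) = Gamma(38, 19).

19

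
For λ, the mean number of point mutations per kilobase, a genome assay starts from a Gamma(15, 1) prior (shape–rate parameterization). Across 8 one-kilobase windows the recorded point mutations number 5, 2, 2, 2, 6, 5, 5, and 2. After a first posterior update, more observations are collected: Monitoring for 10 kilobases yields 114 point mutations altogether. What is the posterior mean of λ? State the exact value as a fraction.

Total count: 5 + 2 + 2 + 2 + 6 + 5 + 5 + 2 = 29.
Total exposure: 8 kilobases.
After the first batch: Gamma(15 + 29, 1 + 8) = Gamma(44, 9).
Total count 114 over total exposure 10 kilobases.
After the second batch: Gamma(44 + 114, 9 + 10) = Gamma(158, 19).
Posterior mean = α'/β' = 158/19.

158/19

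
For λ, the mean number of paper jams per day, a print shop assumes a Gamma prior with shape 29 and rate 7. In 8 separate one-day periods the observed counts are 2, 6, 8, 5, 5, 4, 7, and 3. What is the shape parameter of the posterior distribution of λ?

Total count: 2 + 6 + 8 + 5 + 5 + 4 + 7 + 3 = 40.
Total exposure: 8 days.
Gamma(α, β) with Poisson data over total exposure Σt gives posterior Gamma(α+Σx, β+Σt) = Gamma(69, 15).

69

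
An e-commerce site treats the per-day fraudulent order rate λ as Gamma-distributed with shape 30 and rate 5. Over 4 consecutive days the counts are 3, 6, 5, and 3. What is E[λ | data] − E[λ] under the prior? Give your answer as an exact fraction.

-7/9

Total count: 3 + 6 + 5 + 3 = 17.
Total exposure: 4 days.
Posterior: α' = 30 + 17 = 47, β' = 5 + 4 = 9.
Posterior mean = 47/9 = 47/9; prior mean = 30/5 = 6. Difference = 47/9 − 6 = -7/9.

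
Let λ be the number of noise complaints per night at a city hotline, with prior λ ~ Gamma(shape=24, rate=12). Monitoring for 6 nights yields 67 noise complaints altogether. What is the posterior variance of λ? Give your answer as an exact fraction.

Total count 67 over total exposure 6 nights.
Gamma(α, β) with Poisson data over total exposure Σt gives posterior Gamma(α+Σx, β+Σt) = Gamma(91, 18).
Posterior variance = α'/β'² = 91/324.

91/324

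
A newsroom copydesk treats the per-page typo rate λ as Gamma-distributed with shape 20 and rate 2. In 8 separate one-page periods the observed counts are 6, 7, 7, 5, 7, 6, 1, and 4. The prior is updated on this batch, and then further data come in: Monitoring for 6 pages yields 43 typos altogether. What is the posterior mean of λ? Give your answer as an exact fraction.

53/8

Total count: 6 + 7 + 7 + 5 + 7 + 6 + 1 + 4 = 43.
Total exposure: 8 pages.
After the first batch: Gamma(20 + 43, 2 + 8) = Gamma(63, 10).
Total count 43 over total exposure 6 pages.
After the second batch: Gamma(63 + 43, 10 + 6) = Gamma(106, 16).
Posterior mean = α'/β' = 106/16 = 53/8.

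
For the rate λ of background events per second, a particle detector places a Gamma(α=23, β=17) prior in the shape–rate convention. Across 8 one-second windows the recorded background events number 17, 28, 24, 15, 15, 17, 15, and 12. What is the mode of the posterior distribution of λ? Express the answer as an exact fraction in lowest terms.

33/5

Total count: 17 + 28 + 24 + 15 + 15 + 17 + 15 + 12 = 143.
Total exposure: 8 seconds.
The Gamma prior is conjugate for the Poisson rate, so λ | data ~ Gamma(23+143, 17+8) = Gamma(166, 25).
Posterior mode = (α'−1)/β' = 165/25 = 33/5.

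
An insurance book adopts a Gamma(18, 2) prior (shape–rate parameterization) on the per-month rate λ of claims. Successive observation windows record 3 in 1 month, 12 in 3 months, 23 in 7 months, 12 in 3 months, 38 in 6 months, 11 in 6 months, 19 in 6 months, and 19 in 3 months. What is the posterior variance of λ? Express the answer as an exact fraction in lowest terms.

155/1369

Total count: 3 + 12 + 23 + 12 + 38 + 11 + 19 + 19 = 137.
Total exposure: 1 + 3 + 7 + 3 + 6 + 6 + 6 + 3 = 35 months.
Posterior: α' = 18 + 137 = 155, β' = 2 + 35 = 37.
Posterior variance = α'/β'² = 155/1369.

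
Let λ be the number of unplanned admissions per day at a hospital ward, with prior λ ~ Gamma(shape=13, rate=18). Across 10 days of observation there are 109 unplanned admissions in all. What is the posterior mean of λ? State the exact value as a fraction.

Total count 109 over total exposure 10 days.
Gamma(α, β) with Poisson data over total exposure Σt gives posterior Gamma(α+Σx, β+Σt) = Gamma(122, 28).
Posterior mean = α'/β' = 122/28 = 61/14.

61/14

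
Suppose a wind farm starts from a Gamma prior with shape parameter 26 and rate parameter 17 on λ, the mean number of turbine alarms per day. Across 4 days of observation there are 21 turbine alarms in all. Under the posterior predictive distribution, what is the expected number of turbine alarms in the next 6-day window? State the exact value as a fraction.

94/7

Total count 21 over total exposure 4 days.
Conjugate update: add total count to the shape and total exposure to the rate, giving Gamma(47, 21).
Predictive mean over a 6-day window = T·E[λ|data] = 6·47/21 = 94/7.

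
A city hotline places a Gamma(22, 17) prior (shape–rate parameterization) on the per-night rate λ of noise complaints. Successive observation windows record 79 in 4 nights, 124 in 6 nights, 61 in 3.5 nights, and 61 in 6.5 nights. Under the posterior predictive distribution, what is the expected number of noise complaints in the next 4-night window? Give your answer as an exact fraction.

Total count: 79 + 124 + 61 + 61 = 325.
Total exposure: 4 + 6 + 3.5 + 6.5 = 20 nights.
The Gamma prior is conjugate for the Poisson rate, so λ | data ~ Gamma(22+325, 17+20) = Gamma(347, 37).
Predictive mean over a 4-night window = T·E[λ|data] = 4·347/37 = 1388/37.

1388/37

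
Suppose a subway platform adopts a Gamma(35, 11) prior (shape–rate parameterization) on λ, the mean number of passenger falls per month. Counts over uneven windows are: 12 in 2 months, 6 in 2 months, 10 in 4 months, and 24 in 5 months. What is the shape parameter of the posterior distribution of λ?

87

Total count: 12 + 6 + 10 + 24 = 52.
Total exposure: 2 + 2 + 4 + 5 = 13 months.
Posterior: α' = 35 + 52 = 87, β' = 11 + 13 = 24.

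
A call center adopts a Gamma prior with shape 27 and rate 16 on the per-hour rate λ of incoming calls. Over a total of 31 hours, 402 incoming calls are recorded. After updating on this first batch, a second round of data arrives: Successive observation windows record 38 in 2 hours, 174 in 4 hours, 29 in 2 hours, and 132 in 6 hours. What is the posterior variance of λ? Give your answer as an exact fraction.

Total count 402 over total exposure 31 hours.
After the first batch: Gamma(27 + 402, 16 + 31) = Gamma(429, 47).
Total count: 38 + 174 + 29 + 132 = 373.
Total exposure: 2 + 4 + 2 + 6 = 14 hours.
After the second batch: Gamma(429 + 373, 47 + 14) = Gamma(802, 61).
Posterior variance = α'/β'² = 802/3721.

802/3721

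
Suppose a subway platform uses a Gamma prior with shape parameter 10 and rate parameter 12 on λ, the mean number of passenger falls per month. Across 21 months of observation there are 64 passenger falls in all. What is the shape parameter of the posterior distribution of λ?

Total count 64 over total exposure 21 months.
Conjugate update: add total count to the shape and total exposure to the rate, giving Gamma(74, 33).

74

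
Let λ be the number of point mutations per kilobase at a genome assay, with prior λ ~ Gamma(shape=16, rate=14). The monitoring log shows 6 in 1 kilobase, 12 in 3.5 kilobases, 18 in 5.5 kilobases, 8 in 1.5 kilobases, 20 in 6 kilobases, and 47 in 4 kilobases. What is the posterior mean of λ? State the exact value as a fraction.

254/71

Total count: 6 + 12 + 18 + 8 + 20 + 47 = 111.
Total exposure: 1 + 3.5 + 5.5 + 1.5 + 6 + 4 = 21.5 kilobases.
Conjugate update: add total count to the shape and total exposure to the rate, giving Gamma(127, 71/2).
Posterior mean = α'/β' = 127/(71/2) = 254/71.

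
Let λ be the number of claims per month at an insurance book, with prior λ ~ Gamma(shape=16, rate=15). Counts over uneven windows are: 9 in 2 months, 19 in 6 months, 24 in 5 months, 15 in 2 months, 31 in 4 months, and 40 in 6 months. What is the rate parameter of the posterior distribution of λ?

Total count: 9 + 19 + 24 + 15 + 31 + 40 = 138.
Total exposure: 2 + 6 + 5 + 2 + 4 + 6 = 25 months.
By Gamma–Poisson conjugacy, the posterior is Gamma(α + Σx, β + Σt) = Gamma(16 + 138, 15 + 25) = Gamma(154, 40).

40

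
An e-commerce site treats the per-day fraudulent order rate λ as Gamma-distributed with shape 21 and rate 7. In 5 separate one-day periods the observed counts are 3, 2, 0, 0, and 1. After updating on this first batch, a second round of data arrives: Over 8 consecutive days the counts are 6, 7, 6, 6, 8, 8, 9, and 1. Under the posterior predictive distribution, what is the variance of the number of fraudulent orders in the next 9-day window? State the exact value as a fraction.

10179/200

Total count: 3 + 2 + 0 + 0 + 1 = 6.
Total exposure: 5 days.
After the first batch: Gamma(21 + 6, 7 + 5) = Gamma(27, 12).
Total count: 6 + 7 + 6 + 6 + 8 + 8 + 9 + 1 = 51.
Total exposure: 8 days.
After the second batch: Gamma(27 + 51, 12 + 8) = Gamma(78, 20).
The posterior predictive for a window of length T is Negative Binomial with variance T·α'·(β'+T)/β'² = 9·78·29/400 = 10179/200.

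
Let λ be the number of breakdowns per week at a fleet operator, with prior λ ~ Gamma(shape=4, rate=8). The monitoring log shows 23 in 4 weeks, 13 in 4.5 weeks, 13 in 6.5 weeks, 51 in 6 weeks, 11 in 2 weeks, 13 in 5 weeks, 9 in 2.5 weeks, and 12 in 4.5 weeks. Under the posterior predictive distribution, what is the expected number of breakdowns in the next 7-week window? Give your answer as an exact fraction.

Total count: 23 + 13 + 13 + 51 + 11 + 13 + 9 + 12 = 145.
Total exposure: 4 + 4.5 + 6.5 + 6 + 2 + 5 + 2.5 + 4.5 = 35 weeks.
Posterior: α' = 4 + 145 = 149, β' = 8 + 35 = 43.
Predictive mean over a 7-week window = T·E[λ|data] = 7·149/43 = 1043/43.

1043/43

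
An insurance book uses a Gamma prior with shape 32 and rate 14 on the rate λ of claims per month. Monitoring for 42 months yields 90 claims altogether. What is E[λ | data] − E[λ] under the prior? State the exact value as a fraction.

Total count 90 over total exposure 42 months.
By Gamma–Poisson conjugacy, the posterior is Gamma(α + Σx, β + Σt) = Gamma(32 + 90, 14 + 42) = Gamma(122, 56).
Posterior mean = 122/56 = 61/28; prior mean = 32/14 = 16/7. Difference = 61/28 − 16/7 = -3/28.

-3/28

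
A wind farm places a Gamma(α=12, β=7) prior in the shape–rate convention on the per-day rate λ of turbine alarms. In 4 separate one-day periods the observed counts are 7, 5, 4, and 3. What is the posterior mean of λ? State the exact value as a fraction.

31/11

Total count: 7 + 5 + 4 + 3 = 19.
Total exposure: 4 days.
Conjugate update: add total count to the shape and total exposure to the rate, giving Gamma(31, 11).
Posterior mean = α'/β' = 31/11.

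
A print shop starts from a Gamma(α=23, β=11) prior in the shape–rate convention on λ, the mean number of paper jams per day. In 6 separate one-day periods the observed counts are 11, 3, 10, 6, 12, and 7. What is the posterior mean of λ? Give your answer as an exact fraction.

72/17

Total count: 11 + 3 + 10 + 6 + 12 + 7 = 49.
Total exposure: 6 days.
Conjugate update: add total count to the shape and total exposure to the rate, giving Gamma(72, 17).
Posterior mean = α'/β' = 72/17.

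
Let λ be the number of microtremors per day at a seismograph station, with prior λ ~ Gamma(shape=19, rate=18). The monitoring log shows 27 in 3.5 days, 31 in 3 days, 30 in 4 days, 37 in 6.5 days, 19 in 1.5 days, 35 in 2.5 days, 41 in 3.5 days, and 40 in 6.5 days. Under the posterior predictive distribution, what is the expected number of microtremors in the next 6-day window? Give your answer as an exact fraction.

1674/49

Total count: 27 + 31 + 30 + 37 + 19 + 35 + 41 + 40 = 260.
Total exposure: 3.5 + 3 + 4 + 6.5 + 1.5 + 2.5 + 3.5 + 6.5 = 31 days.
Conjugate update: add total count to the shape and total exposure to the rate, giving Gamma(279, 49).
Predictive mean over a 6-day window = T·E[λ|data] = 6·279/49 = 1674/49.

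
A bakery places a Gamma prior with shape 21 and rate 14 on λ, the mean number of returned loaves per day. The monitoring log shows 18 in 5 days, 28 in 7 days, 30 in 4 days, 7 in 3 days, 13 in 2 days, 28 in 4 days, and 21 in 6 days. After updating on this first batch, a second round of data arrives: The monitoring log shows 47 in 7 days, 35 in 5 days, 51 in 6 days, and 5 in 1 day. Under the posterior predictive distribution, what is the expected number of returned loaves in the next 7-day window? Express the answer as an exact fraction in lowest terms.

133/4

Total count: 18 + 28 + 30 + 7 + 13 + 28 + 21 = 145.
Total exposure: 5 + 7 + 4 + 3 + 2 + 4 + 6 = 31 days.
After the first batch: Gamma(21 + 145, 14 + 31) = Gamma(166, 45).
Total count: 47 + 35 + 51 + 5 = 138.
Total exposure: 7 + 5 + 6 + 1 = 19 days.
After the second batch: Gamma(166 + 138, 45 + 19) = Gamma(304, 64).
Predictive mean over a 7-day window = T·E[λ|data] = 7·304/64 = 133/4.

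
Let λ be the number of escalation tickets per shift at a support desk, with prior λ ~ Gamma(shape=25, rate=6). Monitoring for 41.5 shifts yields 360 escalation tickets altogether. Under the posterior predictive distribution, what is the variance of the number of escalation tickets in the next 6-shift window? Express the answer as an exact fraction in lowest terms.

98868/1805

Total count 360 over total exposure 41.5 shifts.
Conjugate update: add total count to the shape and total exposure to the rate, giving Gamma(385, 95/2).
The posterior predictive for a window of length T is Negative Binomial with variance T·α'·(β'+T)/β'² = 6·385·(107/2)/(9025/4) = 98868/1805.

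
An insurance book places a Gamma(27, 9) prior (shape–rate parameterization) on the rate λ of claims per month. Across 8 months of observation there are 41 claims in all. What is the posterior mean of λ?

4

Total count 41 over total exposure 8 months.
By Gamma–Poisson conjugacy, the posterior is Gamma(α + Σx, β + Σt) = Gamma(27 + 41, 9 + 8) = Gamma(68, 17).
Posterior mean = α'/β' = 68/17 = 4.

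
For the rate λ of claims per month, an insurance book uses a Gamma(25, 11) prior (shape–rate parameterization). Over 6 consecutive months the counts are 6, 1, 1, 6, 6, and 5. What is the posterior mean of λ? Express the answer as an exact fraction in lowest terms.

50/17

Total count: 6 + 1 + 1 + 6 + 6 + 5 = 25.
Total exposure: 6 months.
By Gamma–Poisson conjugacy, the posterior is Gamma(α + Σx, β + Σt) = Gamma(25 + 25, 11 + 6) = Gamma(50, 17).
Posterior mean = α'/β' = 50/17.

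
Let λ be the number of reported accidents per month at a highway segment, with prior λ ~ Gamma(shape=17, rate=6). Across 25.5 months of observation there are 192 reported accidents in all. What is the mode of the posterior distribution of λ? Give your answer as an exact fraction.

Total count 192 over total exposure 25.5 months.
Posterior: α' = 17 + 192 = 209, β' = 6 + 25.5 = 63/2.
Posterior mode = (α'−1)/β' = 208/(63/2) = 416/63.

416/63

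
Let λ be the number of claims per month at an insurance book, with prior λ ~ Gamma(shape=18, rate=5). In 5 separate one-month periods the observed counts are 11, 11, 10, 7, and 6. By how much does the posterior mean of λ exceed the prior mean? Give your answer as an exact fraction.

27/10

Total count: 11 + 11 + 10 + 7 + 6 = 45.
Total exposure: 5 months.
The Gamma prior is conjugate for the Poisson rate, so λ | data ~ Gamma(18+45, 5+5) = Gamma(63, 10).
Posterior mean = 63/10 = 63/10; prior mean = 18/5 = 18/5. Difference = 63/10 − 18/5 = 27/10.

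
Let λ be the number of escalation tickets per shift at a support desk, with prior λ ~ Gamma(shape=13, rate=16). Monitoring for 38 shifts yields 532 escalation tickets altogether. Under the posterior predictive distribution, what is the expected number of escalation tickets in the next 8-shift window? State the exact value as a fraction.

Total count 532 over total exposure 38 shifts.
Gamma(α, β) with Poisson data over total exposure Σt gives posterior Gamma(α+Σx, β+Σt) = Gamma(545, 54).
Predictive mean over an 8-shift window = T·E[λ|data] = 8·545/54 = 2180/27.

2180/27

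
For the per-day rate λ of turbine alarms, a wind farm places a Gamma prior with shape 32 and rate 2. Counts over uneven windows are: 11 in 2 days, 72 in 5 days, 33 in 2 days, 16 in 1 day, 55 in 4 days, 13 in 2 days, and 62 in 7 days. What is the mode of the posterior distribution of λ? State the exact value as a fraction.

293/25

Total count: 11 + 72 + 33 + 16 + 55 + 13 + 62 = 262.
Total exposure: 2 + 5 + 2 + 1 + 4 + 2 + 7 = 23 days.
Gamma(α, β) with Poisson data over total exposure Σt gives posterior Gamma(α+Σx, β+Σt) = Gamma(294, 25).
Posterior mode = (α'−1)/β' = 293/25.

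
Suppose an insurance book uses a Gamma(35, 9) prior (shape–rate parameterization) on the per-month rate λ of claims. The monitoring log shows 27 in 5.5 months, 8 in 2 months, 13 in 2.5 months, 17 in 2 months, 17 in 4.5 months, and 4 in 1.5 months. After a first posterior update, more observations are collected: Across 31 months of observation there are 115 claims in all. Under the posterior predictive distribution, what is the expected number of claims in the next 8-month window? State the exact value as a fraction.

944/29

Total count: 27 + 8 + 13 + 17 + 17 + 4 = 86.
Total exposure: 5.5 + 2 + 2.5 + 2 + 4.5 + 1.5 = 18 months.
After the first batch: Gamma(35 + 86, 9 + 18) = Gamma(121, 27).
Total count 115 over total exposure 31 months.
After the second batch: Gamma(121 + 115, 27 + 31) = Gamma(236, 58).
Predictive mean over an 8-month window = T·E[λ|data] = 8·236/58 = 944/29.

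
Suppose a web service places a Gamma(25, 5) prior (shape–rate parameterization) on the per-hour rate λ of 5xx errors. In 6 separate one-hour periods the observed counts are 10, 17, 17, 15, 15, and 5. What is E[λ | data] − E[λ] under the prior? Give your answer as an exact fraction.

Total count: 10 + 17 + 17 + 15 + 15 + 5 = 79.
Total exposure: 6 hours.
Gamma(α, β) with Poisson data over total exposure Σt gives posterior Gamma(α+Σx, β+Σt) = Gamma(104, 11).
Posterior mean = 104/11 = 104/11; prior mean = 25/5 = 5. Difference = 104/11 − 5 = 49/11.

49/11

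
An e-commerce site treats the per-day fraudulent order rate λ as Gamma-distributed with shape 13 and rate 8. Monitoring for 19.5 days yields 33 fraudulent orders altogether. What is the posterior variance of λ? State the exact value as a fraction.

184/3025

Total count 33 over total exposure 19.5 days.
Conjugate update: add total count to the shape and total exposure to the rate, giving Gamma(46, 55/2).
Posterior variance = α'/β'² = 46/(3025/4) = 184/3025.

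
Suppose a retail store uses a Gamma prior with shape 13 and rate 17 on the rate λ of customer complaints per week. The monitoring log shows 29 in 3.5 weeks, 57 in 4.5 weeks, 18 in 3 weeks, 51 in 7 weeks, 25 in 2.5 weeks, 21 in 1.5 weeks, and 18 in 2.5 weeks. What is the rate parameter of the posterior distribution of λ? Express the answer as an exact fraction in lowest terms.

83/2

Total count: 29 + 57 + 18 + 51 + 25 + 21 + 18 = 219.
Total exposure: 3.5 + 4.5 + 3 + 7 + 2.5 + 1.5 + 2.5 = 24.5 weeks.
By Gamma–Poisson conjugacy, the posterior is Gamma(α + Σx, β + Σt) = Gamma(13 + 219, 17 + 24.5) = Gamma(232, 83/2).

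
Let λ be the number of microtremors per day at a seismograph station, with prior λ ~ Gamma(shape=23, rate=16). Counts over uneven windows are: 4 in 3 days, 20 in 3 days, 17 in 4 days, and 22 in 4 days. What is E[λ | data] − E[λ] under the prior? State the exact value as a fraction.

Total count: 4 + 20 + 17 + 22 = 63.
Total exposure: 3 + 3 + 4 + 4 = 14 days.
Posterior: α' = 23 + 63 = 86, β' = 16 + 14 = 30.
Posterior mean = 86/30 = 43/15; prior mean = 23/16 = 23/16. Difference = 43/15 − 23/16 = 343/240.

343/240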